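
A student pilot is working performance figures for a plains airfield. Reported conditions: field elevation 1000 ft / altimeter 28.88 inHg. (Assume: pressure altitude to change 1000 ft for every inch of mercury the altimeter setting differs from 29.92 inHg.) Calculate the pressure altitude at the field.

2040 ft

Pressure correction = (29.92 − 28.88) × 1000 = +1040 ft.
Pressure altitude = 1000 + (+1040) = 2040 ft.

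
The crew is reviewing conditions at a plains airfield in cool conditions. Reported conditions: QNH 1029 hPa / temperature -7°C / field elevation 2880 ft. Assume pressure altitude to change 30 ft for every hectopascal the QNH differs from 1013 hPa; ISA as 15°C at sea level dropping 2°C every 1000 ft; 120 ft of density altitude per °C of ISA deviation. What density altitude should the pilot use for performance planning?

Pressure altitude = 2880 + (1013 − 1029) × 30 = 2880 + (-480) = 2400 ft.
ISA temperature at 2400 ft = 15 − 2 × (2400/1000) = 10.2°C.
ISA deviation = -7 − 10.2 = -17.2°C.
Density altitude = 2400 + 120 × (-17.2) = 336 ft.

336 ft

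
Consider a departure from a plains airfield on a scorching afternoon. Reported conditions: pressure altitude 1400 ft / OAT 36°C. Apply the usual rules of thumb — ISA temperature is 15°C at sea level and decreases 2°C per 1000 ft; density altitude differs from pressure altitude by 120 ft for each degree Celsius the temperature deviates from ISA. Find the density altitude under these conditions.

ISA temperature at 1400 ft = 15 − 2 × (1400/1000) = 12.2°C.
ISA deviation = 36 − 12.2 = +23.8°C.
Density altitude = 1400 + 120 × (23.8) = 1400 + (+2856) = 4256 ft.

4256 ft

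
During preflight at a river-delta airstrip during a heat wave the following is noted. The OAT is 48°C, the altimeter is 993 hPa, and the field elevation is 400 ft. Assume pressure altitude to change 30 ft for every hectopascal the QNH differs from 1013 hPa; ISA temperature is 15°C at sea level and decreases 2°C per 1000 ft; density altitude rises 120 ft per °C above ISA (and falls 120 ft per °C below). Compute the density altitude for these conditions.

Pressure altitude = 400 + (1013 − 993) × 30 = 400 + (+600) = 1000 ft.
ISA temperature at 1000 ft = 15 − 2 × (1000/1000) = 13°C.
ISA deviation = 48 − 13 = +35°C.
Density altitude = 1000 + 120 × (35) = 5200 ft.

5200 ft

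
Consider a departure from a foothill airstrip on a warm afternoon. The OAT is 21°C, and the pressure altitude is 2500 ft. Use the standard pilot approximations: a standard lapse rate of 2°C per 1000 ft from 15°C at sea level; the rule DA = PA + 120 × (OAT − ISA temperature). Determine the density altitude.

ISA temperature at 2500 ft = 15 − 2 × (2500/1000) = 10°C.
ISA deviation = 21 − 10 = +11°C.
Density altitude = 2500 + 120 × (11) = 2500 + (+1320) = 3820 ft.

3820 ft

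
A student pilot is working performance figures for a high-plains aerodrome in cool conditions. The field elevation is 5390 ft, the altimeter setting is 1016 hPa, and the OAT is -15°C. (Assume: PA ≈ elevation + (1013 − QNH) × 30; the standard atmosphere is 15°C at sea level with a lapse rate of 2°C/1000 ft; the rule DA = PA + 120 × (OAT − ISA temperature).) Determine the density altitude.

Pressure altitude = 5390 + (1013 − 1016) × 30 = 5390 + (-90) = 5300 ft.
ISA temperature at 5300 ft = 15 − 2 × (5300/1000) = 4.4°C.
ISA deviation = -15 − 4.4 = -19.4°C.
Density altitude = 5300 + 120 × (-19.4) = 2972 ft.

2972 ft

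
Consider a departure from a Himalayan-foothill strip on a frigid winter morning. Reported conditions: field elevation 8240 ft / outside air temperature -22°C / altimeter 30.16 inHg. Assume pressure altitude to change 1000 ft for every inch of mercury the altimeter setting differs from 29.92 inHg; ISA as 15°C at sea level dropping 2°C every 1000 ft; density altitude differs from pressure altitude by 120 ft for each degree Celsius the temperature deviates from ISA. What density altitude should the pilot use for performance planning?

5480 ft

Pressure altitude = 8240 + (29.92 − 30.16) × 1000 = 8240 + (-240) = 8000 ft.
ISA temperature at 8000 ft = 15 − 2 × (8000/1000) = -1°C.
ISA deviation = -22 − (-1) = -21°C.
Density altitude = 8000 + 120 × (-21) = 5480 ft.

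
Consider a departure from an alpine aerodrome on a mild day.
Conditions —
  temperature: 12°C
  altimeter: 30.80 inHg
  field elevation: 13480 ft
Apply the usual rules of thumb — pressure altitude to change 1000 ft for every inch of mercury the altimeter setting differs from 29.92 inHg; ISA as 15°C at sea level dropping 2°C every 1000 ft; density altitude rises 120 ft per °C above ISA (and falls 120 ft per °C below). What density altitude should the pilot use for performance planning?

Pressure altitude = 13480 + (29.92 − 30.80) × 1000 = 13480 + (-880) = 12600 ft.
ISA temperature at 12600 ft = 15 − 2 × (12600/1000) = -10.2°C.
ISA deviation = 12 − (-10.2) = +22.2°C.
Density altitude = 12600 + 120 × (22.2) = 15264 ft.

15264 ft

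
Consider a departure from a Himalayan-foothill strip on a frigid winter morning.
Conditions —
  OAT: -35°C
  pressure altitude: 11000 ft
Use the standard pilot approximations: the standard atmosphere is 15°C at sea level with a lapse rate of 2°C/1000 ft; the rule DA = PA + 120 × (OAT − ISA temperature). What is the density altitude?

ISA temperature at 11000 ft = 15 − 2 × (11000/1000) = -7°C.
ISA deviation = -35 − (-7) = -28°C.
Density altitude = 11000 + 120 × (-28) = 11000 + (-3360) = 7640 ft.

7640 ft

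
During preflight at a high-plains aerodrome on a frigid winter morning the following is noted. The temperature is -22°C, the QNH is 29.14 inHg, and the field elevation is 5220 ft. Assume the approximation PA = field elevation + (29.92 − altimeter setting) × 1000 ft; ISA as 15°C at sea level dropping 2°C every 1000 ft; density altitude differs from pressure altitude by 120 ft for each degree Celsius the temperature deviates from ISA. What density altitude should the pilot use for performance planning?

3000 ft

Pressure altitude = 5220 + (29.92 − 29.14) × 1000 = 5220 + (+780) = 6000 ft.
ISA temperature at 6000 ft = 15 − 2 × (6000/1000) = 3°C.
ISA deviation = -22 − 3 = -25°C.
Density altitude = 6000 + 120 × (-25) = 3000 ft.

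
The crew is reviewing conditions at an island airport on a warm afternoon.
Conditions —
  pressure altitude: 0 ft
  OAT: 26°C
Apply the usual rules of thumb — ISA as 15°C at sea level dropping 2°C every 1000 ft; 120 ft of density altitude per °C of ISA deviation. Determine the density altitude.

ISA temperature at 0 ft = 15 − 2 × (0/1000) = 15°C.
ISA deviation = 26 − 15 = +11°C.
Density altitude = 0 + 120 × (11) = 0 + (+1320) = 1320 ft.

1320 ft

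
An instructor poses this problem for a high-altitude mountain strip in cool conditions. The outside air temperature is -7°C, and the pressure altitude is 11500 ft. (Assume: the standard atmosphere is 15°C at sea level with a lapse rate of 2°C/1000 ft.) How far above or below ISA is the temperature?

ISA+1°C

ISA temperature at 11500 ft = 15 − 2 × (11500/1000) = -8°C.
Deviation = OAT − ISA = -7 − (-8) = +1°C.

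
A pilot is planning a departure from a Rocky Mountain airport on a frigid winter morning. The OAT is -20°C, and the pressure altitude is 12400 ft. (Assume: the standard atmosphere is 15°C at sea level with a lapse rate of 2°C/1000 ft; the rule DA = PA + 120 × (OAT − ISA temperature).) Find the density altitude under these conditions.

ISA temperature at 12400 ft = 15 − 2 × (12400/1000) = -9.8°C.
ISA deviation = -20 − (-9.8) = -10.2°C.
Density altitude = 12400 + 120 × (-10.2) = 12400 + (-1224) = 11176 ft.

11176 ft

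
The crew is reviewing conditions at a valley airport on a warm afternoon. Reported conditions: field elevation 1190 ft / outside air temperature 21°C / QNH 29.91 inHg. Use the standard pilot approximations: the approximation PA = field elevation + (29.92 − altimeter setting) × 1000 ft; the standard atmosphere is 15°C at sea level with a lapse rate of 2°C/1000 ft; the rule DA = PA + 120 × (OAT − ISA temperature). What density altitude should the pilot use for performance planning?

2208 ft

Pressure altitude = 1190 + (29.92 − 29.91) × 1000 = 1190 + (+10) = 1200 ft.
ISA temperature at 1200 ft = 15 − 2 × (1200/1000) = 12.6°C.
ISA deviation = 21 − 12.6 = +8.4°C.
Density altitude = 1200 + 120 × (8.4) = 2208 ft.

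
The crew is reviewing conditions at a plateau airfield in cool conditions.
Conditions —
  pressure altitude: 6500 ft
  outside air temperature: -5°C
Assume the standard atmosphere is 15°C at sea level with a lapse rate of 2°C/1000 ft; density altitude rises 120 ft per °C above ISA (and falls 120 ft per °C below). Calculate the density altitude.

5660 ft

ISA temperature at 6500 ft = 15 − 2 × (6500/1000) = 2°C.
ISA deviation = -5 − 2 = -7°C.
Density altitude = 6500 + 120 × (-7) = 6500 + (-840) = 5660 ft.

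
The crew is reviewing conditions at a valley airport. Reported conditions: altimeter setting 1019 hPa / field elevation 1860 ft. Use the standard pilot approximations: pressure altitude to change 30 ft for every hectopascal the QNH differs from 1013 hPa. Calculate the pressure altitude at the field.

Pressure correction = (1013 − 1019) × 30 = -180 ft.
Pressure altitude = 1860 + (-180) = 1680 ft.

1680 ft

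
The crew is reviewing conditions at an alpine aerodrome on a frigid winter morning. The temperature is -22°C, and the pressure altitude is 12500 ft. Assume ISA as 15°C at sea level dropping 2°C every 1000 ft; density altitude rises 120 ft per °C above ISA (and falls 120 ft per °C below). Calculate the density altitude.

11060 ft

ISA temperature at 12500 ft = 15 − 2 × (12500/1000) = -10°C.
ISA deviation = -22 − (-10) = -12°C.
Density altitude = 12500 + 120 × (-12) = 12500 + (-1440) = 11060 ft.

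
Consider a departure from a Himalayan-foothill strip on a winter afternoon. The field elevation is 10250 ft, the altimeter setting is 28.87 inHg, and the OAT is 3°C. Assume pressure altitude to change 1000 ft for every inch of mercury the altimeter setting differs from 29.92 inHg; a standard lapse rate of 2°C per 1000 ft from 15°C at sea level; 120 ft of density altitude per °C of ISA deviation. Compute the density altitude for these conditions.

12572 ft

Pressure altitude = 10250 + (29.92 − 28.87) × 1000 = 10250 + (+1050) = 11300 ft.
ISA temperature at 11300 ft = 15 − 2 × (11300/1000) = -7.6°C.
ISA deviation = 3 − (-7.6) = +10.6°C.
Density altitude = 11300 + 120 × (10.6) = 12572 ft.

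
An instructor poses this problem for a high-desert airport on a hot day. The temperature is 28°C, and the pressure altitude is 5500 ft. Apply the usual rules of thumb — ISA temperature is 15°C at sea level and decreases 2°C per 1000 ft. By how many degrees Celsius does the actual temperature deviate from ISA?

ISA+24°C

ISA temperature at 5500 ft = 15 − 2 × (5500/1000) = 4°C.
Deviation = OAT − ISA = 28 − 4 = +24°C.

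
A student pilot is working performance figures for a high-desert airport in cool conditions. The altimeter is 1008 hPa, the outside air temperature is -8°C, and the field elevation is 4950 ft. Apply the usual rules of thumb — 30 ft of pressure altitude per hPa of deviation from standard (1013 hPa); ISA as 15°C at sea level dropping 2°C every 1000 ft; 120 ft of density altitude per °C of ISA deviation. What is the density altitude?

3564 ft

Pressure altitude = 4950 + (1013 − 1008) × 30 = 4950 + (+150) = 5100 ft.
ISA temperature at 5100 ft = 15 − 2 × (5100/1000) = 4.8°C.
ISA deviation = -8 − 4.8 = -12.8°C.
Density altitude = 5100 + 120 × (-12.8) = 3564 ft.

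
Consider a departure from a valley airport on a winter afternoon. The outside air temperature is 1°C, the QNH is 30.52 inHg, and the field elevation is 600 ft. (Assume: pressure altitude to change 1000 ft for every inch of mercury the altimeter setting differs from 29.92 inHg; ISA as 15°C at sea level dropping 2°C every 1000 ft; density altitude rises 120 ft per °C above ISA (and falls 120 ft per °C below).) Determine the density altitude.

Pressure altitude = 600 + (29.92 − 30.52) × 1000 = 600 + (-600) = 0 ft.
ISA temperature at 0 ft = 15 − 2 × (0/1000) = 15°C.
ISA deviation = 1 − 15 = -14°C.
Density altitude = 0 + 120 × (-14) = -1680 ft.

-1680 ft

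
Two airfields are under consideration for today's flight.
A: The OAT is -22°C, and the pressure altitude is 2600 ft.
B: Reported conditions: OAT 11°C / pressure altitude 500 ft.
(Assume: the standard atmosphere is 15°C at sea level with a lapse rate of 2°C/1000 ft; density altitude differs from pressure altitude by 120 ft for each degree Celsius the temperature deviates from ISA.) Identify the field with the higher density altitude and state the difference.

A: ISA temp = 9.8°C, deviation -31.8°C, DA = 2600 + 120 × (-31.8) = -1216 ft.
B: ISA temp = 14°C, deviation -3°C, DA = 500 + 120 × (-3) = 140 ft.
B is higher by 140 − (-1216) = 1356 ft.

B by 1356 ft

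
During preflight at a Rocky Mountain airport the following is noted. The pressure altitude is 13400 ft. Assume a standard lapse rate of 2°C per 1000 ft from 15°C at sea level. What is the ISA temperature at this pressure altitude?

-11.8°C

ISA temperature = 15 − 2 × (13400/1000) = 15 − 26.8 = -11.8°C.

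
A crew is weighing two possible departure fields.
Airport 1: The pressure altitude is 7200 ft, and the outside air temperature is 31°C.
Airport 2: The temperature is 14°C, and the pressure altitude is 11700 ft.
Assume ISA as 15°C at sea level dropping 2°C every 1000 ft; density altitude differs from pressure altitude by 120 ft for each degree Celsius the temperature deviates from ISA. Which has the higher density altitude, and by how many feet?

Airport 2 by 3540 ft

Airport 1: ISA temp = 0.6°C, deviation +30.4°C, DA = 7200 + 120 × 30.4 = 10848 ft.
Airport 2: ISA temp = -8.4°C, deviation +22.4°C, DA = 11700 + 120 × 22.4 = 14388 ft.
Airport 2 is higher by 14388 − 10848 = 3540 ft.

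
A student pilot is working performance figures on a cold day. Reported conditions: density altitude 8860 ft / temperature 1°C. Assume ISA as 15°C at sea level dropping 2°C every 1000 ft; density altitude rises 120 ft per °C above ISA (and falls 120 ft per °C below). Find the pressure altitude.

8500 ft

DA = PA + 120 × (OAT − (15 − 2·PA/1000)) = PA + 120·OAT − 1800 + 0.24·PA = 1.24·PA + 120·OAT − 1800.
So 1.24·PA = 8860 − 120 × 1 + 1800 = 10540.
PA = 10540 / 1.24 = 8500 ft.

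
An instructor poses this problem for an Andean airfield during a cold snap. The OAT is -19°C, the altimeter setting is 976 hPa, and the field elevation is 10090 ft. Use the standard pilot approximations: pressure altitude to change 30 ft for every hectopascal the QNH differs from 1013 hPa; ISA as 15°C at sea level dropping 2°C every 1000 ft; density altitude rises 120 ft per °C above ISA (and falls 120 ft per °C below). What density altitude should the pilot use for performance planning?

9808 ft

Pressure altitude = 10090 + (1013 − 976) × 30 = 10090 + (+1110) = 11200 ft.
ISA temperature at 11200 ft = 15 − 2 × (11200/1000) = -7.4°C.
ISA deviation = -19 − (-7.4) = -11.6°C.
Density altitude = 11200 + 120 × (-11.6) = 9808 ft.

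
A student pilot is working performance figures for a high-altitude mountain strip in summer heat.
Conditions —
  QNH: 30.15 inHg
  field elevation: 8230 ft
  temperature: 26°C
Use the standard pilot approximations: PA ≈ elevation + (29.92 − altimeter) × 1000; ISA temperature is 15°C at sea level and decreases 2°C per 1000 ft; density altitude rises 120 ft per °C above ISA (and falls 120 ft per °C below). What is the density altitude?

Pressure altitude = 8230 + (29.92 − 30.15) × 1000 = 8230 + (-230) = 8000 ft.
ISA temperature at 8000 ft = 15 − 2 × (8000/1000) = -1°C.
ISA deviation = 26 − (-1) = +27°C.
Density altitude = 8000 + 120 × (27) = 11240 ft.

11240 ft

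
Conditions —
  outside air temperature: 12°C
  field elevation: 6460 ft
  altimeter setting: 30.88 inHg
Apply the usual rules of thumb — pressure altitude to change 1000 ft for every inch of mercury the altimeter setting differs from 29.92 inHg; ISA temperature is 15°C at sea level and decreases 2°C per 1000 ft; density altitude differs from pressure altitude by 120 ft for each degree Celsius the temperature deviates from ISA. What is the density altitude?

Pressure altitude = 6460 + (29.92 − 30.88) × 1000 = 6460 + (-960) = 5500 ft.
ISA temperature at 5500 ft = 15 − 2 × (5500/1000) = 4°C.
ISA deviation = 12 − 4 = +8°C.
Density altitude = 5500 + 120 × (8) = 6460 ft.

6460 ft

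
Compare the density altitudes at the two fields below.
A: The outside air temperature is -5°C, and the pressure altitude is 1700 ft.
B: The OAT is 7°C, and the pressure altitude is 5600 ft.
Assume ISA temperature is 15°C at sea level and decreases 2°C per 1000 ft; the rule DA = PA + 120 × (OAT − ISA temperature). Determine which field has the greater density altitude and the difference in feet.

B by 6276 ft

A: ISA temp = 11.6°C, deviation -16.6°C, DA = 1700 + 120 × (-16.6) = -292 ft.
B: ISA temp = 3.8°C, deviation +3.2°C, DA = 5600 + 120 × 3.2 = 5984 ft.
B is higher by 5984 − (-292) = 6276 ft.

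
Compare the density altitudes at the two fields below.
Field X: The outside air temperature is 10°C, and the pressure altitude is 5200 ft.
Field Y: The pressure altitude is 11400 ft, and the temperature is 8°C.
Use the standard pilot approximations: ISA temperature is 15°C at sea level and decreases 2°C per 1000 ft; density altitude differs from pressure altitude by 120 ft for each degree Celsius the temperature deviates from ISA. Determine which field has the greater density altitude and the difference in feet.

Field Y by 7448 ft

Field X: ISA temp = 4.6°C, deviation +5.4°C, DA = 5200 + 120 × 5.4 = 5848 ft.
Field Y: ISA temp = -7.8°C, deviation +15.8°C, DA = 11400 + 120 × 15.8 = 13296 ft.
Field Y is higher by 13296 − 5848 = 7448 ft.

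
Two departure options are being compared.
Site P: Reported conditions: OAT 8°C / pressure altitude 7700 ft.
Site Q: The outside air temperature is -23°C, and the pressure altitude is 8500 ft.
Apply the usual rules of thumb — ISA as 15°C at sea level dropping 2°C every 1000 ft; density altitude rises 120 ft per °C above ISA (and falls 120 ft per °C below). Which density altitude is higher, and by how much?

Site P by 2728 ft

Site P: ISA temp = -0.4°C, deviation +8.4°C, DA = 7700 + 120 × 8.4 = 8708 ft.
Site Q: ISA temp = -2°C, deviation -21°C, DA = 8500 + 120 × (-21) = 5980 ft.
Site P is higher by 8708 − 5980 = 2728 ft.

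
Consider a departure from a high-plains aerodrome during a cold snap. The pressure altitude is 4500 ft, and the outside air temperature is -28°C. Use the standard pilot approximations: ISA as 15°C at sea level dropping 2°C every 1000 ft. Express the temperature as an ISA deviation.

ISA-34°C

ISA temperature at 4500 ft = 15 − 2 × (4500/1000) = 6°C.
Deviation = OAT − ISA = -28 − 6 = -34°C.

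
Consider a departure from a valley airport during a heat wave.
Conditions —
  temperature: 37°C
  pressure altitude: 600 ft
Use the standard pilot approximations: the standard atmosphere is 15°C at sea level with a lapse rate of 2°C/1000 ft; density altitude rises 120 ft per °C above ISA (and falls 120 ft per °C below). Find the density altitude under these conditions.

ISA temperature at 600 ft = 15 − 2 × (600/1000) = 13.8°C.
ISA deviation = 37 − 13.8 = +23.2°C.
Density altitude = 600 + 120 × (23.2) = 600 + (+2784) = 3384 ft.

3384 ft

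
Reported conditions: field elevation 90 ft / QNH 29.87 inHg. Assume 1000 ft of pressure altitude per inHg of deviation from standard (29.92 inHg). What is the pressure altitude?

Pressure correction = (29.92 − 29.87) × 1000 = +50 ft.
Pressure altitude = 90 + (+50) = 140 ft.

140 ft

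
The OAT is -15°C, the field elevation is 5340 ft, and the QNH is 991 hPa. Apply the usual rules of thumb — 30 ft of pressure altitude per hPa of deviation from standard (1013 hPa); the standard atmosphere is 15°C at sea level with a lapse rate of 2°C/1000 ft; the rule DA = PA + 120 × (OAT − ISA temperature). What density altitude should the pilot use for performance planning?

3840 ft

Pressure altitude = 5340 + (1013 − 991) × 30 = 5340 + (+660) = 6000 ft.
ISA temperature at 6000 ft = 15 − 2 × (6000/1000) = 3°C.
ISA deviation = -15 − 3 = -18°C.
Density altitude = 6000 + 120 × (-18) = 3840 ft.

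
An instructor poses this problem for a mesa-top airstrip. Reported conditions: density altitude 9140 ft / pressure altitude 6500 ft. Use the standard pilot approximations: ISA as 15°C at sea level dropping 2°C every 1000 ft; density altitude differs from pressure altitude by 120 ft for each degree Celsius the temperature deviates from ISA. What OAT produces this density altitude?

24°C

Density altitude − pressure altitude = 9140 − 6500 = +2640 ft.
At 120 ft/°C that is an ISA deviation of 2640/120 = +22°C.
ISA temperature at 6500 ft = 15 − 2 × (6500/1000) = 2°C.
OAT = ISA + deviation = 2 + (+22) = 24°C.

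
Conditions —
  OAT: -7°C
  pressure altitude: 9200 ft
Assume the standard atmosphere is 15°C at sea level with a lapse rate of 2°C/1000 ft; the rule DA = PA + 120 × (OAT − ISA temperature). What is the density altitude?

ISA temperature at 9200 ft = 15 − 2 × (9200/1000) = -3.4°C.
ISA deviation = -7 − (-3.4) = -3.6°C.
Density altitude = 9200 + 120 × (-3.6) = 9200 + (-432) = 8768 ft.

8768 ft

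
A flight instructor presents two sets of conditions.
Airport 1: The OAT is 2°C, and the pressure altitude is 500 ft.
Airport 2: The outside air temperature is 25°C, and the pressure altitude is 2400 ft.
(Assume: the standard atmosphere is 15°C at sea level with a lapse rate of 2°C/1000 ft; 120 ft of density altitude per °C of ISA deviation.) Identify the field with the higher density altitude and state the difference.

Airport 1: ISA temp = 14°C, deviation -12°C, DA = 500 + 120 × (-12) = -940 ft.
Airport 2: ISA temp = 10.2°C, deviation +14.8°C, DA = 2400 + 120 × 14.8 = 4176 ft.
Airport 2 is higher by 4176 − (-940) = 5116 ft.

Airport 2 by 5116 ft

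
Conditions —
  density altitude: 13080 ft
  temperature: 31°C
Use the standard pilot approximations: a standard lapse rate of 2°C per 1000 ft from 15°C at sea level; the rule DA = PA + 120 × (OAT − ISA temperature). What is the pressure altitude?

9000 ft

DA = PA + 120 × (OAT − (15 − 2·PA/1000)) = PA + 120·OAT − 1800 + 0.24·PA = 1.24·PA + 120·OAT − 1800.
So 1.24·PA = 13080 − 120 × 31 + 1800 = 11160.
PA = 11160 / 1.24 = 9000 ft.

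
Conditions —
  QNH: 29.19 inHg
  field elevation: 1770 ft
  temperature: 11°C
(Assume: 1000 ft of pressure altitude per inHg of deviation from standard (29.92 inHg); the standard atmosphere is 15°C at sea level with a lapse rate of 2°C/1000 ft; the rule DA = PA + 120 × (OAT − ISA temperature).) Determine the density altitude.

Pressure altitude = 1770 + (29.92 − 29.19) × 1000 = 1770 + (+730) = 2500 ft.
ISA temperature at 2500 ft = 15 − 2 × (2500/1000) = 10°C.
ISA deviation = 11 − 10 = +1°C.
Density altitude = 2500 + 120 × (1) = 2620 ft.

2620 ft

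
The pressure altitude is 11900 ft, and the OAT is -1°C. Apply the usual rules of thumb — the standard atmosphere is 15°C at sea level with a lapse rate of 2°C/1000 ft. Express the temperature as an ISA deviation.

ISA temperature at 11900 ft = 15 − 2 × (11900/1000) = -8.8°C.
Deviation = OAT − ISA = -1 − (-8.8) = +7.8°C.

ISA+7.8°C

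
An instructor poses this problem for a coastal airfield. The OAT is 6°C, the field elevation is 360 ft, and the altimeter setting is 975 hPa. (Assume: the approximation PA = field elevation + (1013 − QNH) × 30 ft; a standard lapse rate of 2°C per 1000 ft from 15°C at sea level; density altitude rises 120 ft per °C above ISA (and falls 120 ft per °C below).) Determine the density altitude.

Pressure altitude = 360 + (1013 − 975) × 30 = 360 + (+1140) = 1500 ft.
ISA temperature at 1500 ft = 15 − 2 × (1500/1000) = 12°C.
ISA deviation = 6 − 12 = -6°C.
Density altitude = 1500 + 120 × (-6) = 780 ft.

780 ft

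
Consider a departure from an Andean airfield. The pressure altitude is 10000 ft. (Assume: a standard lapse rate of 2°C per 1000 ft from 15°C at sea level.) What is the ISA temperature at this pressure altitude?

-5°C

ISA temperature = 15 − 2 × (10000/1000) = 15 − 20 = -5°C.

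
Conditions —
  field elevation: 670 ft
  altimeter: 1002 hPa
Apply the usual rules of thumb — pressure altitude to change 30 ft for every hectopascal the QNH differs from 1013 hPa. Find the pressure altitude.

1000 ft

Pressure correction = (1013 − 1002) × 30 = +330 ft.
Pressure altitude = 670 + (+330) = 1000 ft.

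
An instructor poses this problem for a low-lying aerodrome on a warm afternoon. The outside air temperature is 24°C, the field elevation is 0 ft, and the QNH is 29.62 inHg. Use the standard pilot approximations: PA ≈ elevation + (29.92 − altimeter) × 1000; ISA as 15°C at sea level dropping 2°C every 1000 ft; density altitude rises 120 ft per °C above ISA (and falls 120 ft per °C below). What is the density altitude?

Pressure altitude = 0 + (29.92 − 29.62) × 1000 = 0 + (+300) = 300 ft.
ISA temperature at 300 ft = 15 − 2 × (300/1000) = 14.4°C.
ISA deviation = 24 − 14.4 = +9.6°C.
Density altitude = 300 + 120 × (9.6) = 1452 ft.

1452 ft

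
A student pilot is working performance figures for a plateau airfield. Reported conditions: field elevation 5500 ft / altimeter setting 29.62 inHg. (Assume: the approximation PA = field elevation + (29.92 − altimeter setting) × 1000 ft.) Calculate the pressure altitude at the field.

Pressure correction = (29.92 − 29.62) × 1000 = +300 ft.
Pressure altitude = 5500 + (+300) = 5800 ft.

5800 ft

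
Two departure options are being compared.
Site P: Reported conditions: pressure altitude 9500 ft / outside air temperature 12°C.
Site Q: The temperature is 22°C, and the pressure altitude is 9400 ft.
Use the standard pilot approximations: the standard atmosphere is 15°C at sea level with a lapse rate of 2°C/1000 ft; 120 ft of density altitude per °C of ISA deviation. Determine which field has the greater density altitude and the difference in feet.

Site P: ISA temp = -4°C, deviation +16°C, DA = 9500 + 120 × 16 = 11420 ft.
Site Q: ISA temp = -3.8°C, deviation +25.8°C, DA = 9400 + 120 × 25.8 = 12496 ft.
Site Q is higher by 12496 − 11420 = 1076 ft.

Site Q by 1076 ft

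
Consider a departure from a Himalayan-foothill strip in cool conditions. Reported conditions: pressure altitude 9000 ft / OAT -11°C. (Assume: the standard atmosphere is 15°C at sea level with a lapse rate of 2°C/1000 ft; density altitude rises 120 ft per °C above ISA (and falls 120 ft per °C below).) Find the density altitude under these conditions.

ISA temperature at 9000 ft = 15 − 2 × (9000/1000) = -3°C.
ISA deviation = -11 − (-3) = -8°C.
Density altitude = 9000 + 120 × (-8) = 9000 + (-960) = 8040 ft.

8040 ft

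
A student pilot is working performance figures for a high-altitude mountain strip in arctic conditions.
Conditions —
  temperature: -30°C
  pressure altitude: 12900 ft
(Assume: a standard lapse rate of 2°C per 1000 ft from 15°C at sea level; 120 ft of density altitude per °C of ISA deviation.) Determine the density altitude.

10596 ft

ISA temperature at 12900 ft = 15 − 2 × (12900/1000) = -10.8°C.
ISA deviation = -30 − (-10.8) = -19.2°C.
Density altitude = 12900 + 120 × (-19.2) = 12900 + (-2304) = 10596 ft.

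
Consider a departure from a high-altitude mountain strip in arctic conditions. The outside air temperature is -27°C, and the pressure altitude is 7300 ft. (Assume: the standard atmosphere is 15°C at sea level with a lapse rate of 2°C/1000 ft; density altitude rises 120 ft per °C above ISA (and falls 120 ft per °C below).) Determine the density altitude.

4012 ft

ISA temperature at 7300 ft = 15 − 2 × (7300/1000) = 0.4°C.
ISA deviation = -27 − 0.4 = -27.4°C.
Density altitude = 7300 + 120 × (-27.4) = 7300 + (-3288) = 4012 ft.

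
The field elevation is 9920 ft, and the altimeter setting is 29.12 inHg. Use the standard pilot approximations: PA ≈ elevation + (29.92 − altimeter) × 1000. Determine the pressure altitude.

10720 ft

Pressure correction = (29.92 − 29.12) × 1000 = +800 ft.
Pressure altitude = 9920 + (+800) = 10720 ft.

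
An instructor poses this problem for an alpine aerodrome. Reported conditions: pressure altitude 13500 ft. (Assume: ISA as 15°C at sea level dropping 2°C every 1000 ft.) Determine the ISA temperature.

-12°C

ISA temperature = 15 − 2 × (13500/1000) = 15 − 27 = -12°C.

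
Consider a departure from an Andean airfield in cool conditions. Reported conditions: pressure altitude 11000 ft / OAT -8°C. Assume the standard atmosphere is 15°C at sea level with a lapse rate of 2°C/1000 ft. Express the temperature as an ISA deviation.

ISA temperature at 11000 ft = 15 − 2 × (11000/1000) = -7°C.
Deviation = OAT − ISA = -8 − (-7) = -1°C.

ISA-1°C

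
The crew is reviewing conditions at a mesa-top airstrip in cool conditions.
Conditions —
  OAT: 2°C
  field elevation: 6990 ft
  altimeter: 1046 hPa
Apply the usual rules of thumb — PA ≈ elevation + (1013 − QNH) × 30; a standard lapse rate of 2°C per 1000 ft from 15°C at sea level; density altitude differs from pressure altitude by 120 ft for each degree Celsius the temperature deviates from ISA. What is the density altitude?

Pressure altitude = 6990 + (1013 − 1046) × 30 = 6990 + (-990) = 6000 ft.
ISA temperature at 6000 ft = 15 − 2 × (6000/1000) = 3°C.
ISA deviation = 2 − 3 = -1°C.
Density altitude = 6000 + 120 × (-1) = 5880 ft.

5880 ft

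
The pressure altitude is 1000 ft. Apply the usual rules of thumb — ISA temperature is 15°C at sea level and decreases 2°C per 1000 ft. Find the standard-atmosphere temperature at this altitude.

ISA temperature = 15 − 2 × (1000/1000) = 15 − 2 = 13°C.

13°C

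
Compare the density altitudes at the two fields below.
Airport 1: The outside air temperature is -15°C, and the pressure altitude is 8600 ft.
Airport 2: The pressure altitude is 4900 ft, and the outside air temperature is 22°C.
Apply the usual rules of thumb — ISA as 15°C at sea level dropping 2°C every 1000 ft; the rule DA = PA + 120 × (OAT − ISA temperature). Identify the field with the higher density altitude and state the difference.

Airport 1 by 148 ft

Airport 1: ISA temp = -2.2°C, deviation -12.8°C, DA = 8600 + 120 × (-12.8) = 7064 ft.
Airport 2: ISA temp = 5.2°C, deviation +16.8°C, DA = 4900 + 120 × 16.8 = 6916 ft.
Airport 1 is higher by 7064 − 6916 = 148 ft.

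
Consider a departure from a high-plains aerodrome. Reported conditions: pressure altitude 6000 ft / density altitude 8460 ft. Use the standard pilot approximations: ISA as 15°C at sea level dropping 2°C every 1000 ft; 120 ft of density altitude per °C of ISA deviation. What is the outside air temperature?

23.5°C

Density altitude − pressure altitude = 8460 − 6000 = +2460 ft.
At 120 ft/°C that is an ISA deviation of 2460/120 = +20.5°C.
ISA temperature at 6000 ft = 15 − 2 × (6000/1000) = 3°C.
OAT = ISA + deviation = 3 + (+20.5) = 23.5°C.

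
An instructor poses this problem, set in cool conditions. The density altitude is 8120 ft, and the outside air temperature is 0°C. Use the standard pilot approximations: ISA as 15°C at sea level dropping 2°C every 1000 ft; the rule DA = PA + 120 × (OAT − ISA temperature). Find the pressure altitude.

8000 ft

DA = PA + 120 × (OAT − (15 − 2·PA/1000)) = PA + 120·OAT − 1800 + 0.24·PA = 1.24·PA + 120·OAT − 1800.
So 1.24·PA = 8120 − 120 × 0 + 1800 = 9920.
PA = 9920 / 1.24 = 8000 ft.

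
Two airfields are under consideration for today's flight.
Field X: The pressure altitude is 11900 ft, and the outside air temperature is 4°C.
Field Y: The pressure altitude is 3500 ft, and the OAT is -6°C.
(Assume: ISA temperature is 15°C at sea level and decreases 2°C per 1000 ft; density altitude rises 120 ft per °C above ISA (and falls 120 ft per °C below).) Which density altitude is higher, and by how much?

Field X: ISA temp = -8.8°C, deviation +12.8°C, DA = 11900 + 120 × 12.8 = 13436 ft.
Field Y: ISA temp = 8°C, deviation -14°C, DA = 3500 + 120 × (-14) = 1820 ft.
Field X is higher by 13436 − 1820 = 11616 ft.

Field X by 11616 ft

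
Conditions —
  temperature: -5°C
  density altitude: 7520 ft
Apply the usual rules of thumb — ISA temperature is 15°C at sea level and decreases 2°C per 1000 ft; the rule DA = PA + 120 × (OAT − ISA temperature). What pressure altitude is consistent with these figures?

DA = PA + 120 × (OAT − (15 − 2·PA/1000)) = PA + 120·OAT − 1800 + 0.24·PA = 1.24·PA + 120·OAT − 1800.
So 1.24·PA = 7520 − 120 × (-5) + 1800 = 9920.
PA = 9920 / 1.24 = 8000 ft.

8000 ft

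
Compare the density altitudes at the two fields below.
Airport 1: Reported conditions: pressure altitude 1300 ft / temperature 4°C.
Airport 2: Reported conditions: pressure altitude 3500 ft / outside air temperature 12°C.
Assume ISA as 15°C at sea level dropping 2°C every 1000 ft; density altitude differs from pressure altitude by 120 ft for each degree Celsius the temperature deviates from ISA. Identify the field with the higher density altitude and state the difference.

Airport 1: ISA temp = 12.4°C, deviation -8.4°C, DA = 1300 + 120 × (-8.4) = 292 ft.
Airport 2: ISA temp = 8°C, deviation +4°C, DA = 3500 + 120 × 4 = 3980 ft.
Airport 2 is higher by 3980 − 292 = 3688 ft.

Airport 2 by 3688 ft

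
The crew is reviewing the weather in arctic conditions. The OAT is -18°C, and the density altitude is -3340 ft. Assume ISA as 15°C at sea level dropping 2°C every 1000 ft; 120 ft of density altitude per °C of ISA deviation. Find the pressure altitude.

DA = PA + 120 × (OAT − (15 − 2·PA/1000)) = PA + 120·OAT − 1800 + 0.24·PA = 1.24·PA + 120·OAT − 1800.
So 1.24·PA = -3340 − 120 × (-18) + 1800 = 620.
PA = 620 / 1.24 = 500 ft.

500 ft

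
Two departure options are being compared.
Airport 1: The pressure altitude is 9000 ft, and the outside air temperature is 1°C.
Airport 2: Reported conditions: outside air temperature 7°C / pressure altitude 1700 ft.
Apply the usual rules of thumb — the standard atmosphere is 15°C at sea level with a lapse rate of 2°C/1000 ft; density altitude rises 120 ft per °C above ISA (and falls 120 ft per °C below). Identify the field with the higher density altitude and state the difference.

Airport 1: ISA temp = -3°C, deviation +4°C, DA = 9000 + 120 × 4 = 9480 ft.
Airport 2: ISA temp = 11.6°C, deviation -4.6°C, DA = 1700 + 120 × (-4.6) = 1148 ft.
Airport 1 is higher by 9480 − 1148 = 8332 ft.

Airport 1 by 8332 ft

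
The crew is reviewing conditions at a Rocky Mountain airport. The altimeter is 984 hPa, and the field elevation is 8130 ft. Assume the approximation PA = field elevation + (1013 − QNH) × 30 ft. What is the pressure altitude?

Pressure correction = (1013 − 984) × 30 = +870 ft.
Pressure altitude = 8130 + (+870) = 9000 ft.

9000 ft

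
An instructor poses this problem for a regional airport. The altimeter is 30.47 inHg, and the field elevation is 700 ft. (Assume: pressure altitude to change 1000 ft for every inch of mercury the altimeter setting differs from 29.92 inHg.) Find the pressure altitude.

Pressure correction = (29.92 − 30.47) × 1000 = -550 ft.
Pressure altitude = 700 + (-550) = 150 ft.

150 ft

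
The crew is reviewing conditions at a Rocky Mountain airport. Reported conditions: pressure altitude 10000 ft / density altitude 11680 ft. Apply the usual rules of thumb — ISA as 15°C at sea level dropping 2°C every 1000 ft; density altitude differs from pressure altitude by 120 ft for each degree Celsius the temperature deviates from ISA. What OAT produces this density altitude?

Density altitude − pressure altitude = 11680 − 10000 = +1680 ft.
At 120 ft/°C that is an ISA deviation of 1680/120 = +14°C.
ISA temperature at 10000 ft = 15 − 2 × (10000/1000) = -5°C.
OAT = ISA + deviation = -5 + (+14) = 9°C.

9°C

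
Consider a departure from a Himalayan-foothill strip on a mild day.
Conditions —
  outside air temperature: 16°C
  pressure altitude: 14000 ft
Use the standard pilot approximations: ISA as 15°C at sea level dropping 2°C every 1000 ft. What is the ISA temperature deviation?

ISA+29°C

ISA temperature at 14000 ft = 15 − 2 × (14000/1000) = -13°C.
Deviation = OAT − ISA = 16 − (-13) = +29°C.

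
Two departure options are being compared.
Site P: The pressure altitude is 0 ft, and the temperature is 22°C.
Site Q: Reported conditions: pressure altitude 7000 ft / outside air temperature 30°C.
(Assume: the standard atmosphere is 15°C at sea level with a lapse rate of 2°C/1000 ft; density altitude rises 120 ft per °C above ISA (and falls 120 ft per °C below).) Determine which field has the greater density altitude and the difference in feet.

Site Q by 9640 ft

Site P: ISA temp = 15°C, deviation +7°C, DA = 0 + 120 × 7 = 840 ft.
Site Q: ISA temp = 1°C, deviation +29°C, DA = 7000 + 120 × 29 = 10480 ft.
Site Q is higher by 10480 − 840 = 9640 ft.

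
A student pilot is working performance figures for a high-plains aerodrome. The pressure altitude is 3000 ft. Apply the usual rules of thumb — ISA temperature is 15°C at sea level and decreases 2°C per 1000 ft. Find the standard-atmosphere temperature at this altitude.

ISA temperature = 15 − 2 × (3000/1000) = 15 − 6 = 9°C.

9°C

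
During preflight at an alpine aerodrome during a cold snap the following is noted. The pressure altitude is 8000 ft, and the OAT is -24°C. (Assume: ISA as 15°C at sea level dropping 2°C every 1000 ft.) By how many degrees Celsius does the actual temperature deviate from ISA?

ISA temperature at 8000 ft = 15 − 2 × (8000/1000) = -1°C.
Deviation = OAT − ISA = -24 − (-1) = -23°C.

ISA-23°C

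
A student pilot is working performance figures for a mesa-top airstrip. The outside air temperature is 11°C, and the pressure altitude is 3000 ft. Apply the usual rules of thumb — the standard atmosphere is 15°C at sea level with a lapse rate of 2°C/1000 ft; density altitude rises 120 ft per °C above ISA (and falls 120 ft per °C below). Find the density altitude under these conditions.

ISA temperature at 3000 ft = 15 − 2 × (3000/1000) = 9°C.
ISA deviation = 11 − 9 = +2°C.
Density altitude = 3000 + 120 × (2) = 3000 + (+240) = 3240 ft.

3240 ft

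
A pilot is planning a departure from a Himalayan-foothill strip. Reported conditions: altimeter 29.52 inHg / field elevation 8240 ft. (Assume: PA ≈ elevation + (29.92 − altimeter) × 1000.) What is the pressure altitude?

8640 ft

Pressure correction = (29.92 − 29.52) × 1000 = +400 ft.
Pressure altitude = 8240 + (+400) = 8640 ft.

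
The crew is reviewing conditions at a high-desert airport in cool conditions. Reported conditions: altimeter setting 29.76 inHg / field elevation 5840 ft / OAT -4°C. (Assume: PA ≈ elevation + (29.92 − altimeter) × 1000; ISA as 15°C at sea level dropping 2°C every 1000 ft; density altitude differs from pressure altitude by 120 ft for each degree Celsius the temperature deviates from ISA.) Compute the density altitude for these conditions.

Pressure altitude = 5840 + (29.92 − 29.76) × 1000 = 5840 + (+160) = 6000 ft.
ISA temperature at 6000 ft = 15 − 2 × (6000/1000) = 3°C.
ISA deviation = -4 − 3 = -7°C.
Density altitude = 6000 + 120 × (-7) = 5160 ft.

5160 ft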